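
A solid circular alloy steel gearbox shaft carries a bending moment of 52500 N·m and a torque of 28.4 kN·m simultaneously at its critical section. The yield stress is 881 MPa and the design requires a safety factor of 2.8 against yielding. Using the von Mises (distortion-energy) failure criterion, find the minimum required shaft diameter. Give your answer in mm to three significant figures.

d = 123 mm

σ_allow = σ_y/n = 881/2.8 = 314.6 MPa.
For a solid shaft σ_b = 32M/(πd³) and τ = 16T/(πd³), so the von Mises stress is σ' = (16/πd³)·√(4M²+3T²).
√(4M²+3T²) = √(4×(5.250×10^7)² + 3×(2.840×10^7)²) = 1.160×10^8 N·mm.
d³ = 16×1.160×10^8/(π×314.6) = 1.877×10^6 mm³.
d = 123.4 mm.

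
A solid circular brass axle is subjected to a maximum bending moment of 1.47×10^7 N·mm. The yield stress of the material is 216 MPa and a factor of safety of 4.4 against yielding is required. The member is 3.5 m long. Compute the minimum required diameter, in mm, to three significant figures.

d = 145 mm

σ_allow = 216/4.4 = 49.09 MPa.
For a solid circular section σ = 32M/(πd³), so d³ = 32M/(π σ_allow) = 32×1.4700×10^7/(π×49.09) = 3.050×10^6 mm³.
d = 145.0 mm.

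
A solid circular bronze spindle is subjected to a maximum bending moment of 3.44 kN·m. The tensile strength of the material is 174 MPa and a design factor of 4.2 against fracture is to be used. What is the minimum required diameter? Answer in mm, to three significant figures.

σ_allow = 174/4.2 = 41.43 MPa.
For a solid circular section σ = 32M/(πd³), so d³ = 32M/(π σ_allow) = 32×3440000/(π×41.43) = 845800 mm³.
d = 94.57 mm.

d = 94.6 mm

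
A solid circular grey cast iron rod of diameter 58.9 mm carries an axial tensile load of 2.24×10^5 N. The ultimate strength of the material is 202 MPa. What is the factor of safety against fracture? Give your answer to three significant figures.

A = πd²/4 = 2725 mm².
σ = F/A = 224000/2725 = 82.21 MPa.
n = 202/82.21 = 2.457.

n = 2.46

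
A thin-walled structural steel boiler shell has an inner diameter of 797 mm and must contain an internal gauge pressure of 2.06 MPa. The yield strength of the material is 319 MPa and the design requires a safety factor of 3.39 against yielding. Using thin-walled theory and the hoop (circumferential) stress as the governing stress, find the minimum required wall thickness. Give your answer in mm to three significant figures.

t = 8.72 mm

σ_allow = 319/3.39 = 94.10 MPa.
Hoop stress σ_h = pD/(2t), so t = pD/(2σ_allow) = 2.06×797/(2×94.10) = 8.724 mm.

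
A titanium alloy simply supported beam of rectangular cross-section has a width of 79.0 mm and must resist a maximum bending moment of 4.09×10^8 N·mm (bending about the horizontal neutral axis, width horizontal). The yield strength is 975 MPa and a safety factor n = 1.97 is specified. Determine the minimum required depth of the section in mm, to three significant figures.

σ_allow = 975/1.97 = 494.9 MPa.
For a rectangular section σ = 6M/(bh²), so h² = 6M/(b σ_allow) = 6×4.0900×10^8/(79.0×494.9) = 62760 mm².
h = 250.5 mm.

h = 251 mm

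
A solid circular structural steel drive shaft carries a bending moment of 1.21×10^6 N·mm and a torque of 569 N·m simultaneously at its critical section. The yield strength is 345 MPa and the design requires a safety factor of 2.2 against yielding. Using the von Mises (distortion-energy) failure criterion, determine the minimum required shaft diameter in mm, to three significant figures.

d = 43.9 mm

σ_allow = σ_y/n = 345/2.2 = 156.8 MPa.
For a solid shaft σ_b = 32M/(πd³) and τ = 16T/(πd³), so the von Mises stress is σ' = (16/πd³)·√(4M²+3T²).
√(4M²+3T²) = √(4×(1.210×10^6)² + 3×(569000)²) = 2.613×10^6 N·mm.
d³ = 16×2.613×10^6/(π×156.8) = 84860 mm³.
d = 43.94 mm.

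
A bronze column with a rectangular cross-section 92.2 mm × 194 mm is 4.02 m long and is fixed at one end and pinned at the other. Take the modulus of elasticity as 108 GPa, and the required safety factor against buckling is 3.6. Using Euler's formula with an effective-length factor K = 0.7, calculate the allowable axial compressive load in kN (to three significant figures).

P_allow = 474 kN

Buckling occurs about the weak axis: I_min = h·b³/12 = 194×92.2³/12 = 1.267×10^7 mm⁴ (b = 92.2 mm is the smaller dimension).
Effective length L_e = KL = 0.7×4.02 m = 2814 mm.
Euler critical load P_cr = π²EI/L_e² = π²×108000×1.267×10^7/2814² = 1.706×10^6 N.
P_allow = P_cr/n = 1.706×10^6/3.6 = 473800 N.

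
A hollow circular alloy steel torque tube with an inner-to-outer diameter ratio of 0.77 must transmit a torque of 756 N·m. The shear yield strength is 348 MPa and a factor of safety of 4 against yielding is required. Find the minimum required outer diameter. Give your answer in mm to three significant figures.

d_o = 40.9 mm

τ_allow = 348/4 = 87.00 MPa.
For a hollow shaft τ = 16T/[πd_o³(1−k⁴)] with k = 0.77, so 1−k⁴ = 0.6485.
d_o³ = 16T/[π τ_allow (1−k⁴)] = 16×756000/(π×87.00×0.6485) = 68250 mm³.
d_o = 40.87 mm.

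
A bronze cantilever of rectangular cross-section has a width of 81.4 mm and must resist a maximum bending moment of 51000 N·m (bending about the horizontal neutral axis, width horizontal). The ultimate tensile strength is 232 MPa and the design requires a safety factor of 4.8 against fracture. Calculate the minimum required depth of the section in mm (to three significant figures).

σ_allow = 232/4.8 = 48.33 MPa.
For a rectangular section σ = 6M/(bh²), so h² = 6M/(b σ_allow) = 6×5.1000×10^7/(81.4×48.33) = 77780 mm².
h = 278.9 mm.

h = 279 mm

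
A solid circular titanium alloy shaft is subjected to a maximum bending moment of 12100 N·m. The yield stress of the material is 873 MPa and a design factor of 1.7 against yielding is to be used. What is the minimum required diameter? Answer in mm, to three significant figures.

σ_allow = 873/1.7 = 513.5 MPa.
For a solid circular section σ = 32M/(πd³), so d³ = 32M/(π σ_allow) = 32×1.2100×10^7/(π×513.5) = 240000 mm³.
d = 62.15 mm.

d = 62.1 mm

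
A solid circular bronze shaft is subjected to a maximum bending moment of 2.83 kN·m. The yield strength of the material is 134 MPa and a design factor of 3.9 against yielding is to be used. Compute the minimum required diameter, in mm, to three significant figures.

σ_allow = 134/3.9 = 34.36 MPa.
For a solid circular section σ = 32M/(πd³), so d³ = 32M/(π σ_allow) = 32×2830000/(π×34.36) = 839000 mm³.
d = 94.32 mm.

d = 94.3 mm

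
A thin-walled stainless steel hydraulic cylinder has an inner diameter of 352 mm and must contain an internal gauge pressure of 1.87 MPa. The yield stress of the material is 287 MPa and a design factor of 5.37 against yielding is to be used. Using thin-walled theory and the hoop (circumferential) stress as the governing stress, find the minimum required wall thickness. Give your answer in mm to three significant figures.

t = 6.16 mm

σ_allow = 287/5.37 = 53.45 MPa.
Hoop stress σ_h = pD/(2t), so t = pD/(2σ_allow) = 1.87×352/(2×53.45) = 6.158 mm.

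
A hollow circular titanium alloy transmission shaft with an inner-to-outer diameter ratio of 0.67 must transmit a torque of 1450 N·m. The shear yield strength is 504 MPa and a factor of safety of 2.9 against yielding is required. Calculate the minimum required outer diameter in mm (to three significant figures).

τ_allow = 504/2.9 = 173.8 MPa.
For a hollow shaft τ = 16T/[πd_o³(1−k⁴)] with k = 0.67, so 1−k⁴ = 0.7985.
d_o³ = 16T/[π τ_allow (1−k⁴)] = 16×1450000/(π×173.8×0.7985) = 53220 mm³.
d_o = 37.61 mm.

d_o = 37.6 mm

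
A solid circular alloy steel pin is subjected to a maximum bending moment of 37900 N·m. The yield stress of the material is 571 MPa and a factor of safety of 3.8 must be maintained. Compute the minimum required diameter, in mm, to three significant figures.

d = 137 mm

σ_allow = 571/3.8 = 150.3 MPa.
For a solid circular section σ = 32M/(πd³), so d³ = 32M/(π σ_allow) = 32×3.7900×10^7/(π×150.3) = 2.569×10^6 mm³.
d = 137.0 mm.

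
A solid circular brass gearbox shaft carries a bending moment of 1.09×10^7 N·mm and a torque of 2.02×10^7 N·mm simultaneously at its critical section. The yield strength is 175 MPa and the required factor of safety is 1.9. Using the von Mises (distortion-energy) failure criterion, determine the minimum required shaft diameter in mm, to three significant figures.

σ_allow = σ_y/n = 175/1.9 = 92.11 MPa.
For a solid shaft σ_b = 32M/(πd³) and τ = 16T/(πd³), so the von Mises stress is σ' = (16/πd³)·√(4M²+3T²).
√(4M²+3T²) = √(4×(1.090×10^7)² + 3×(2.020×10^7)²) = 4.122×10^7 N·mm.
d³ = 16×4.122×10^7/(π×92.11) = 2.279×10^6 mm³.
d = 131.6 mm.

d = 132 mm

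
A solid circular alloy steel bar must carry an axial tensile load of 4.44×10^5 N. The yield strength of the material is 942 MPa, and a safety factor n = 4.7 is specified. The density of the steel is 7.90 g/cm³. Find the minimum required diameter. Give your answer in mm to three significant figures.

Allowable stress σ_allow = 942/4.7 = 200.4 MPa.
Required area A = F/σ_allow = 444000/200.4 = 2215 mm².
A = πd²/4 → d = √(4A/π) = 53.11 mm.

d = 53.1 mm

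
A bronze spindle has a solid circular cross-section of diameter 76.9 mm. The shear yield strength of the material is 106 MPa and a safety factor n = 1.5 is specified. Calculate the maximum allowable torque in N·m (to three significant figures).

τ_allow = 106/1.5 = 70.67 MPa.
For a solid shaft T_allow = τ_allow·πd³/16; πd³/16 = π×76.9³/16 = 89290 mm³.
T_allow = 70.67×89290 = 6.310×10^6 N·mm = 6310 N·m.

T_allow = 6310 N·m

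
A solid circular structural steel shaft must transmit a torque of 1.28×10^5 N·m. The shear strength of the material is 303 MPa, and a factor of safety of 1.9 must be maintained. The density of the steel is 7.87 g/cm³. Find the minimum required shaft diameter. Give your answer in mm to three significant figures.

d = 160 mm

Allowable shear stress τ_allow = 303/1.9 = 159.5 MPa.
For a solid shaft τ = 16T/(πd³), so d³ = 16T/(π τ_allow) = 16×1.2800×10^8/(π×159.5) = 4.088×10^6 mm³.
d = (4.088×10^6)^(1/3) = 159.9 mm.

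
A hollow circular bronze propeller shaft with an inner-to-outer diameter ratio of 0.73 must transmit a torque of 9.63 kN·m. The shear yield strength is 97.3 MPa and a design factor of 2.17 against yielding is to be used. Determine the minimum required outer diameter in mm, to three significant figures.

τ_allow = 97.3/2.17 = 44.84 MPa.
For a hollow shaft τ = 16T/[πd_o³(1−k⁴)] with k = 0.73, so 1−k⁴ = 0.7160.
d_o³ = 16T/[π τ_allow (1−k⁴)] = 16×9630000/(π×44.84×0.7160) = 1.528×10^6 mm³.
d_o = 115.2 mm.

d_o = 115 mm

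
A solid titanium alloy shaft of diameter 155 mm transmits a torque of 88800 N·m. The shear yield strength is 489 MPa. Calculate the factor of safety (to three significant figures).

τ = 16T/(πd³) = 16×8.8800×10^7/(π×155³) = 121.4 MPa.
n = τ_limit/τ = 489/121.4 = 4.026.

n = 4.03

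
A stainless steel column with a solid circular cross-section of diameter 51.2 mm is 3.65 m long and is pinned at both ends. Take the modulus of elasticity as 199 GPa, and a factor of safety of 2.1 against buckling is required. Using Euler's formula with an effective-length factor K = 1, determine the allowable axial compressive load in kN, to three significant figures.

I = πd⁴/64 = π×51.2⁴/64 = 337300 mm⁴.
Effective length L_e = KL = 1×3.65 m = 3650 mm.
Euler critical load P_cr = π²EI/L_e² = π²×199000×337300/3650² = 49730 N.
P_allow = P_cr/n = 49730/2.1 = 23680 N.

P_allow = 23.7 kN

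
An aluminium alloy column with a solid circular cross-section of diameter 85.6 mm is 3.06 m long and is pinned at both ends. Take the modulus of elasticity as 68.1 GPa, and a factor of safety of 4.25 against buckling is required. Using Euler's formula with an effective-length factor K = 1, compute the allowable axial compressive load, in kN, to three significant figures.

I = πd⁴/64 = π×85.6⁴/64 = 2.636×10^6 mm⁴.
Effective length L_e = KL = 1×3.06 m = 3060 mm.
Euler critical load P_cr = π²EI/L_e² = π²×68100×2.636×10^6/3060² = 189200 N.
P_allow = P_cr/n = 189200/4.25 = 44510 N.

P_allow = 44.5 kN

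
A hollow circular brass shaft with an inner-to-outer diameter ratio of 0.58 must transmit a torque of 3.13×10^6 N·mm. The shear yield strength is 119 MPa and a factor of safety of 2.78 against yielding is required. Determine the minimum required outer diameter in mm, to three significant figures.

d_o = 74.9 mm

τ_allow = 119/2.78 = 42.81 MPa.
For a hollow shaft τ = 16T/[πd_o³(1−k⁴)] with k = 0.58, so 1−k⁴ = 0.8868.
d_o³ = 16T/[π τ_allow (1−k⁴)] = 16×3130000/(π×42.81×0.8868) = 419900 mm³.
d_o = 74.88 mm.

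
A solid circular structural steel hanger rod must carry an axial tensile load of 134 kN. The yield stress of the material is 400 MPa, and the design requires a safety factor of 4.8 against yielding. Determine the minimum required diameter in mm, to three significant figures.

Allowable stress σ_allow = 400/4.8 = 83.33 MPa.
Required area A = F/σ_allow = 134000/83.33 = 1608 mm².
A = πd²/4 → d = √(4A/π) = 45.25 mm.

d = 45.2 mm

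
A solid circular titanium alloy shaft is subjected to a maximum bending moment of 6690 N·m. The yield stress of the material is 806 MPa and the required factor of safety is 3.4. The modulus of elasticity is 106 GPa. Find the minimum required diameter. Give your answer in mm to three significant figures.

d = 66.0 mm

σ_allow = 806/3.4 = 237.1 MPa.
For a solid circular section σ = 32M/(πd³), so d³ = 32M/(π σ_allow) = 32×6690000/(π×237.1) = 287500 mm³.
d = 66.00 mm.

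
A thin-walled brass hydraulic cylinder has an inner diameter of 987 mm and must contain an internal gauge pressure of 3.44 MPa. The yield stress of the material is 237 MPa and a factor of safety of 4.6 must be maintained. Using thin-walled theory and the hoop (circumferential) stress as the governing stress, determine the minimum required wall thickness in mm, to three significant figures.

σ_allow = 237/4.6 = 51.52 MPa.
Hoop stress σ_h = pD/(2t), so t = pD/(2σ_allow) = 3.44×987/(2×51.52) = 32.95 mm.

t = 32.9 mm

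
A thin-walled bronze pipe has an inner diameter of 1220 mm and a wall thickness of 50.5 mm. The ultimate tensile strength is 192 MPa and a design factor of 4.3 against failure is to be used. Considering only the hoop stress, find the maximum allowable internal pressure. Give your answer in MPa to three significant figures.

σ_allow = 192/4.3 = 44.65 MPa.
σ_h = pD/(2t) → p_allow = 2σ_allow t/D = 2×44.65×50.5/1220 = 3.697 MPa.

p_allow = 3.70 MPa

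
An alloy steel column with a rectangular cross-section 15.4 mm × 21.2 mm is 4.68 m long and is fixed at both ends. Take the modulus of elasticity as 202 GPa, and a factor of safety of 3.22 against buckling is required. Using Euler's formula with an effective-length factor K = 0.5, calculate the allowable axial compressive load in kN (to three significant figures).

Buckling occurs about the weak axis: I_min = h·b³/12 = 21.2×15.4³/12 = 6452 mm⁴ (b = 15.4 mm is the smaller dimension).
Effective length L_e = KL = 0.5×4.68 m = 2340 mm.
Euler critical load P_cr = π²EI/L_e² = π²×202000×6452/2340² = 2349 N.
P_allow = P_cr/n = 2349/3.22 = 729.6 N.

P_allow = 0.730 kN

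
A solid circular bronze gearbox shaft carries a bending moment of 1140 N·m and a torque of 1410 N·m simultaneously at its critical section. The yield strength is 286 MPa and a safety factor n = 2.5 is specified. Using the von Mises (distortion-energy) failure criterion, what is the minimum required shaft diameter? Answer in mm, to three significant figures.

σ_allow = σ_y/n = 286/2.5 = 114.4 MPa.
For a solid shaft σ_b = 32M/(πd³) and τ = 16T/(πd³), so the von Mises stress is σ' = (16/πd³)·√(4M²+3T²).
√(4M²+3T²) = √(4×(1.140×10^6)² + 3×(1.410×10^6)²) = 3.341×10^6 N·mm.
d³ = 16×3.341×10^6/(π×114.4) = 148700 mm³.
d = 52.98 mm.

d = 53.0 mm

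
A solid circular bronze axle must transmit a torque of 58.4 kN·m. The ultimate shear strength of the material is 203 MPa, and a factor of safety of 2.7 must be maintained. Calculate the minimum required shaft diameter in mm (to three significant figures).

Allowable shear stress τ_allow = 203/2.7 = 75.19 MPa.
For a solid shaft τ = 16T/(πd³), so d³ = 16T/(π τ_allow) = 16×5.8400×10^7/(π×75.19) = 3.956×10^6 mm³.
d = (3.956×10^6)^(1/3) = 158.2 mm.

d = 158 mm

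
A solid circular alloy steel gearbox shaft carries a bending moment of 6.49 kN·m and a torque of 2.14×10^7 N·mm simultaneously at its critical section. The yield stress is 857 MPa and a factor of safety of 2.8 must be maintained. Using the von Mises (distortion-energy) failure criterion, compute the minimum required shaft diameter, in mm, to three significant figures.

d = 86.8 mm

σ_allow = σ_y/n = 857/2.8 = 306.1 MPa.
For a solid shaft σ_b = 32M/(πd³) and τ = 16T/(πd³), so the von Mises stress is σ' = (16/πd³)·√(4M²+3T²).
√(4M²+3T²) = √(4×(6.490×10^6)² + 3×(2.140×10^7)²) = 3.927×10^7 N·mm.
d³ = 16×3.927×10^7/(π×306.1) = 653500 mm³.
d = 86.78 mm.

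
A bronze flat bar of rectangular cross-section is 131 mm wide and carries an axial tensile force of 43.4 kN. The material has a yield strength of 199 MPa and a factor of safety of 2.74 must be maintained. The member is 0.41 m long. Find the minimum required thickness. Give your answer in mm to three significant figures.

σ_allow = 199/2.74 = 72.63 MPa.
Required area A = F/σ_allow = 43400/72.63 = 597.6 mm².
t = A/w = 597.6/131 = 4.562 mm.

t = 4.56 mm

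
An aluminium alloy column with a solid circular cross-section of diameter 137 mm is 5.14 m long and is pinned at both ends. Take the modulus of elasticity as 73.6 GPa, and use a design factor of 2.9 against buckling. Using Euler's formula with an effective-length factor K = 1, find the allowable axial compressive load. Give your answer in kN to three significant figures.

I = πd⁴/64 = π×137⁴/64 = 1.729×10^7 mm⁴.
Effective length L_e = KL = 1×5.14 m = 5140 mm.
Euler critical load P_cr = π²EI/L_e² = π²×73600×1.729×10^7/5140² = 475400 N.
P_allow = P_cr/n = 475400/2.9 = 163900 N.

P_allow = 164 kN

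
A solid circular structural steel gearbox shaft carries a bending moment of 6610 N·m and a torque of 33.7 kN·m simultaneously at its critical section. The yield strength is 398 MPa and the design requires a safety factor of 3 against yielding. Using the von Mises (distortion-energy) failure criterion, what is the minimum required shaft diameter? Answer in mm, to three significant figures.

d = 132 mm

σ_allow = σ_y/n = 398/3 = 132.7 MPa.
For a solid shaft σ_b = 32M/(πd³) and τ = 16T/(πd³), so the von Mises stress is σ' = (16/πd³)·√(4M²+3T²).
√(4M²+3T²) = √(4×(6.610×10^6)² + 3×(3.370×10^7)²) = 5.985×10^7 N·mm.
d³ = 16×5.985×10^7/(π×132.7) = 2.298×10^6 mm³.
d = 132.0 mm.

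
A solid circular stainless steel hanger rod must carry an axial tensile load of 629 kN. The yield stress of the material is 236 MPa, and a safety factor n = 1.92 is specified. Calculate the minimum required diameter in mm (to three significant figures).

d = 80.7 mm

Allowable stress σ_allow = 236/1.92 = 122.9 MPa.
Required area A = F/σ_allow = 629000/122.9 = 5117 mm².
A = πd²/4 → d = √(4A/π) = 80.72 mm.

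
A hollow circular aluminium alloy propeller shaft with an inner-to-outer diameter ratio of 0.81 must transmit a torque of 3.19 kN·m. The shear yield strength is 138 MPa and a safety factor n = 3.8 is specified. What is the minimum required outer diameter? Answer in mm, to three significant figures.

τ_allow = 138/3.8 = 36.32 MPa.
For a hollow shaft τ = 16T/[πd_o³(1−k⁴)] with k = 0.81, so 1−k⁴ = 0.5695.
d_o³ = 16T/[π τ_allow (1−k⁴)] = 16×3190000/(π×36.32×0.5695) = 785500 mm³.
d_o = 92.27 mm.

d_o = 92.3 mm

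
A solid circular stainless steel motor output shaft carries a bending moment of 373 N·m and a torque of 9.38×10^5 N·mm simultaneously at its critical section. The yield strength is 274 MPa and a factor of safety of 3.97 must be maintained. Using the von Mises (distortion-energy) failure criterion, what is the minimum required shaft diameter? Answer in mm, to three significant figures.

d = 50.9 mm

σ_allow = σ_y/n = 274/3.97 = 69.02 MPa.
For a solid shaft σ_b = 32M/(πd³) and τ = 16T/(πd³), so the von Mises stress is σ' = (16/πd³)·√(4M²+3T²).
√(4M²+3T²) = √(4×(373000)² + 3×(938000)²) = 1.788×10^6 N·mm.
d³ = 16×1.788×10^6/(π×69.02) = 131900 mm³.
d = 50.91 mm.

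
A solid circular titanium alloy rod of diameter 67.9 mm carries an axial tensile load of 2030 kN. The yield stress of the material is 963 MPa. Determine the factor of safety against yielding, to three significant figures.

A = πd²/4 = 3621 mm².
σ = F/A = 2030000/3621 = 560.6 MPa.
n = 963/560.6 = 1.718.

n = 1.72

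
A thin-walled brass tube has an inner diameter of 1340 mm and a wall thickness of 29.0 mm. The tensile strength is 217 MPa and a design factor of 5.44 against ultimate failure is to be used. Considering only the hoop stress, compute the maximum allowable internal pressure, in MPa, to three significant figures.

σ_allow = 217/5.44 = 39.89 MPa.
σ_h = pD/(2t) → p_allow = 2σ_allow t/D = 2×39.89×29.0/1340 = 1.727 MPa.

p_allow = 1.73 MPa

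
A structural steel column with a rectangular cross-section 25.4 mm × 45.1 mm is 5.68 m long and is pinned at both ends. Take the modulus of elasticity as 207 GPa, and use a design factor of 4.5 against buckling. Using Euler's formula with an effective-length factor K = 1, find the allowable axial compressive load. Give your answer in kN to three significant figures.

P_allow = 0.867 kN

Buckling occurs about the weak axis: I_min = h·b³/12 = 45.1×25.4³/12 = 61590 mm⁴ (b = 25.4 mm is the smaller dimension).
Effective length L_e = KL = 1×5.68 m = 5680 mm.
Euler critical load P_cr = π²EI/L_e² = π²×207000×61590/5680² = 3900 N.
P_allow = P_cr/n = 3900/4.5 = 866.7 N.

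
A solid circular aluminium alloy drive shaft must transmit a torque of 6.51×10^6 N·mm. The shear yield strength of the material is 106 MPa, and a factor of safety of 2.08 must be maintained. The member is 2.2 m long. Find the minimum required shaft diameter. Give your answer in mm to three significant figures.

Allowable shear stress τ_allow = 106/2.08 = 50.96 MPa.
For a solid shaft τ = 16T/(πd³), so d³ = 16T/(π τ_allow) = 16×6510000/(π×50.96) = 650600 mm³.
d = (650600)^(1/3) = 86.65 mm.

d = 86.7 mm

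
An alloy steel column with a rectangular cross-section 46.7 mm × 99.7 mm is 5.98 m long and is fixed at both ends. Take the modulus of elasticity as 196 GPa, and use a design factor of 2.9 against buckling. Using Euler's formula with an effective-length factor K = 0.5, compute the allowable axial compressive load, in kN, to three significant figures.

Buckling occurs about the weak axis: I_min = h·b³/12 = 99.7×46.7³/12 = 846200 mm⁴ (b = 46.7 mm is the smaller dimension).
Effective length L_e = KL = 0.5×5.98 m = 2990 mm.
Euler critical load P_cr = π²EI/L_e² = π²×196000×846200/2990² = 183100 N.
P_allow = P_cr/n = 183100/2.9 = 63140 N.

P_allow = 63.1 kN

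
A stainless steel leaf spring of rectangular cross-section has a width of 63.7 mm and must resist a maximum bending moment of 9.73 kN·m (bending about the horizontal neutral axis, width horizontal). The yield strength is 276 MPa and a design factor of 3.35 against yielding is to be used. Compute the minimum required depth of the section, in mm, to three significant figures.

h = 105 mm

σ_allow = 276/3.35 = 82.39 MPa.
For a rectangular section σ = 6M/(bh²), so h² = 6M/(b σ_allow) = 6×9730000/(63.7×82.39) = 11120 mm².
h = 105.5 mm.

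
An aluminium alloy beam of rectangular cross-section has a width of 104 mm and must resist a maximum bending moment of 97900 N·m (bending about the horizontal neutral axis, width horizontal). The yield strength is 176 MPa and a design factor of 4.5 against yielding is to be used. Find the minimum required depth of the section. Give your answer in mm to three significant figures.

h = 380 mm

σ_allow = 176/4.5 = 39.11 MPa.
For a rectangular section σ = 6M/(bh²), so h² = 6M/(b σ_allow) = 6×9.7900×10^7/(104×39.11) = 144400 mm².
h = 380.0 mm.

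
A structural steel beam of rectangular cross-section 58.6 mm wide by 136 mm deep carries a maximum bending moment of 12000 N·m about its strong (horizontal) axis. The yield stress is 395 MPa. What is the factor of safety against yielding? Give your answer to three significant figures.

n = 5.95

Section modulus S = bh²/6 = 58.6×136²/6 = 180600 mm³.
σ = M/S = 1.2000×10^7/180600 = 66.43 MPa.
n = 395/66.43 = 5.946.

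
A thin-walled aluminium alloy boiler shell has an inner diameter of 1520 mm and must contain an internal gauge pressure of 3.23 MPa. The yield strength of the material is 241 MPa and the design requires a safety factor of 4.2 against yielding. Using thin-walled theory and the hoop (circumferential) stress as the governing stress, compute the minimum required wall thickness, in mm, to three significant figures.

t = 42.8 mm

σ_allow = 241/4.2 = 57.38 MPa.
Hoop stress σ_h = pD/(2t), so t = pD/(2σ_allow) = 3.23×1520/(2×57.38) = 42.78 mm.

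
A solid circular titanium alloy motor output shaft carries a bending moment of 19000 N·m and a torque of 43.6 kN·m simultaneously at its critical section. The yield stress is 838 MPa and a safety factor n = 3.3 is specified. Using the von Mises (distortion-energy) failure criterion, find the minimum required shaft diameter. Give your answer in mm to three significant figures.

σ_allow = σ_y/n = 838/3.3 = 253.9 MPa.
For a solid shaft σ_b = 32M/(πd³) and τ = 16T/(πd³), so the von Mises stress is σ' = (16/πd³)·√(4M²+3T²).
√(4M²+3T²) = √(4×(1.900×10^7)² + 3×(4.360×10^7)²) = 8.454×10^7 N·mm.
d³ = 16×8.454×10^7/(π×253.9) = 1.696×10^6 mm³.
d = 119.2 mm.

d = 119 mm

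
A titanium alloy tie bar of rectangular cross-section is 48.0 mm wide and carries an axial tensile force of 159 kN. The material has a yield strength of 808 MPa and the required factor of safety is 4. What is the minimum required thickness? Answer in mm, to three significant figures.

σ_allow = 808/4 = 202.0 MPa.
Required area A = F/σ_allow = 159000/202.0 = 787.1 mm².
t = A/w = 787.1/48.0 = 16.40 mm.

t = 16.4 mm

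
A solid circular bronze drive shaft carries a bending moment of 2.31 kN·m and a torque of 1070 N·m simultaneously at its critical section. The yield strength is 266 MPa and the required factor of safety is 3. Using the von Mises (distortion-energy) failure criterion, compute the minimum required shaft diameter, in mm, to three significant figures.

σ_allow = σ_y/n = 266/3 = 88.67 MPa.
For a solid shaft σ_b = 32M/(πd³) and τ = 16T/(πd³), so the von Mises stress is σ' = (16/πd³)·√(4M²+3T²).
√(4M²+3T²) = √(4×(2.310×10^6)² + 3×(1.070×10^6)²) = 4.978×10^6 N·mm.
d³ = 16×4.978×10^6/(π×88.67) = 285900 mm³.
d = 65.88 mm.

d = 65.9 mm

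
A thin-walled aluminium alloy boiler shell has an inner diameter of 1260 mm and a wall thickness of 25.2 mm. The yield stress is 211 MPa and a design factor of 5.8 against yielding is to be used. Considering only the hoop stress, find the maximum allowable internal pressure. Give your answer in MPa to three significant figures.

σ_allow = 211/5.8 = 36.38 MPa.
σ_h = pD/(2t) → p_allow = 2σ_allow t/D = 2×36.38×25.2/1260 = 1.455 MPa.

p_allow = 1.46 MPa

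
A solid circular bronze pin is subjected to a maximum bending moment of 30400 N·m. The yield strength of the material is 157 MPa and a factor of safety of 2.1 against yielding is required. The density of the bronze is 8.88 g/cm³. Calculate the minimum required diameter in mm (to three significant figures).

σ_allow = 157/2.1 = 74.76 MPa.
For a solid circular section σ = 32M/(πd³), so d³ = 32M/(π σ_allow) = 32×3.0400×10^7/(π×74.76) = 4.142×10^6 mm³.
d = 160.6 mm.

d = 161 mm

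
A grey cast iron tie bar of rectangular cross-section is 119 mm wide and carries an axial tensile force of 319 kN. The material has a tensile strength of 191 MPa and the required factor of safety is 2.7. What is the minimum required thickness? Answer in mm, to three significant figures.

t = 37.9 mm

σ_allow = 191/2.7 = 70.74 MPa.
Required area A = F/σ_allow = 319000/70.74 = 4509 mm².
t = A/w = 4509/119 = 37.89 mm.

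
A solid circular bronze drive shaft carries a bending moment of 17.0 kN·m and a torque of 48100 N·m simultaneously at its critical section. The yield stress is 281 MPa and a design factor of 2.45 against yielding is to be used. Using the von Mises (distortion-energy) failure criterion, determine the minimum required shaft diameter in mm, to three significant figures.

σ_allow = σ_y/n = 281/2.45 = 114.7 MPa.
For a solid shaft σ_b = 32M/(πd³) and τ = 16T/(πd³), so the von Mises stress is σ' = (16/πd³)·√(4M²+3T²).
√(4M²+3T²) = √(4×(1.700×10^7)² + 3×(4.810×10^7)²) = 8.998×10^7 N·mm.
d³ = 16×8.998×10^7/(π×114.7) = 3.996×10^6 mm³.
d = 158.7 mm.

d = 159 mm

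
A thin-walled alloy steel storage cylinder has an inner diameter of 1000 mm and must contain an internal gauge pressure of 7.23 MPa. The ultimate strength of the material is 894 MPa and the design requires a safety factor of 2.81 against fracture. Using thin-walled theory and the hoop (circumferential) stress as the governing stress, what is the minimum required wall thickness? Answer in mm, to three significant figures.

t = 11.4 mm

σ_allow = 894/2.81 = 318.1 MPa.
Hoop stress σ_h = pD/(2t), so t = pD/(2σ_allow) = 7.23×1000/(2×318.1) = 11.36 mm.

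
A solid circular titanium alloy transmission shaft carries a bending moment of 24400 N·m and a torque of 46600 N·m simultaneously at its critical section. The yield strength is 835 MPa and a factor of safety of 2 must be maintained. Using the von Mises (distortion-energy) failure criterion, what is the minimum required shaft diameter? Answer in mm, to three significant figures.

d = 105 mm

σ_allow = σ_y/n = 835/2 = 417.5 MPa.
For a solid shaft σ_b = 32M/(πd³) and τ = 16T/(πd³), so the von Mises stress is σ' = (16/πd³)·√(4M²+3T²).
√(4M²+3T²) = √(4×(2.440×10^7)² + 3×(4.660×10^7)²) = 9.432×10^7 N·mm.
d³ = 16×9.432×10^7/(π×417.5) = 1.151×10^6 mm³.
d = 104.8 mm.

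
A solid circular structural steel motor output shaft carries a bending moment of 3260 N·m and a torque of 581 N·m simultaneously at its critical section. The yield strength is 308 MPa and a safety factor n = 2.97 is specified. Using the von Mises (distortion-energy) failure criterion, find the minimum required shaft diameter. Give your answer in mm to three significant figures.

σ_allow = σ_y/n = 308/2.97 = 103.7 MPa.
For a solid shaft σ_b = 32M/(πd³) and τ = 16T/(πd³), so the von Mises stress is σ' = (16/πd³)·√(4M²+3T²).
√(4M²+3T²) = √(4×(3.260×10^6)² + 3×(581000)²) = 6.597×10^6 N·mm.
d³ = 16×6.597×10^6/(π×103.7) = 324000 mm³.
d = 68.68 mm.

d = 68.7 mm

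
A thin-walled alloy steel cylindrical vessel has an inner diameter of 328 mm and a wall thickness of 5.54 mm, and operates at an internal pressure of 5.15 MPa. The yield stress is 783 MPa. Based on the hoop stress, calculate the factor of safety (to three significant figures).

n = 5.14

σ_h = pD/(2t) = 5.15×328/(2×5.54) = 152.5 MPa.
n = 783/152.5 = 5.136.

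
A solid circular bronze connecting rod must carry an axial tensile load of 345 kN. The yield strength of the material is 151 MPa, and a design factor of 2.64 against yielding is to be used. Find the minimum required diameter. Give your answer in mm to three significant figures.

Allowable stress σ_allow = 151/2.64 = 57.20 MPa.
Required area A = F/σ_allow = 345000/57.20 = 6032 mm².
A = πd²/4 → d = √(4A/π) = 87.64 mm.

d = 87.6 mm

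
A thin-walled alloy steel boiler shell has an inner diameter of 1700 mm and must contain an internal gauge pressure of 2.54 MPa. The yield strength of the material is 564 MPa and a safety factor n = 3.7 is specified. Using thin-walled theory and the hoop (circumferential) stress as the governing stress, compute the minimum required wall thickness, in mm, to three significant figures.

σ_allow = 564/3.7 = 152.4 MPa.
Hoop stress σ_h = pD/(2t), so t = pD/(2σ_allow) = 2.54×1700/(2×152.4) = 14.16 mm.

t = 14.2 mm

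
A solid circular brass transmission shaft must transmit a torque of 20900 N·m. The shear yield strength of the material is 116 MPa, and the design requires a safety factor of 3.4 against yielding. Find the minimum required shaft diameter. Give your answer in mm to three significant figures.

Allowable shear stress τ_allow = 116/3.4 = 34.12 MPa.
For a solid shaft τ = 16T/(πd³), so d³ = 16T/(π τ_allow) = 16×2.0900×10^7/(π×34.12) = 3.120×10^6 mm³.
d = (3.120×10^6)^(1/3) = 146.1 mm.

d = 146 mm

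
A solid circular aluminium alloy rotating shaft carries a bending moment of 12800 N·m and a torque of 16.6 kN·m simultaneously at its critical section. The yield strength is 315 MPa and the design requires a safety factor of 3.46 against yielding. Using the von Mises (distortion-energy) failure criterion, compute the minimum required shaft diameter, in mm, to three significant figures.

σ_allow = σ_y/n = 315/3.46 = 91.04 MPa.
For a solid shaft σ_b = 32M/(πd³) and τ = 16T/(πd³), so the von Mises stress is σ' = (16/πd³)·√(4M²+3T²).
√(4M²+3T²) = √(4×(1.280×10^7)² + 3×(1.660×10^7)²) = 3.850×10^7 N·mm.
d³ = 16×3.850×10^7/(π×91.04) = 2.154×10^6 mm³.
d = 129.1 mm.

d = 129 mm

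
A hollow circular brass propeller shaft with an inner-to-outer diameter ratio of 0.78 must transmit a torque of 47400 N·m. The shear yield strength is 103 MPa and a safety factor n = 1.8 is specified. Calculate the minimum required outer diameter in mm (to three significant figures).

τ_allow = 103/1.8 = 57.22 MPa.
For a hollow shaft τ = 16T/[πd_o³(1−k⁴)] with k = 0.78, so 1−k⁴ = 0.6298.
d_o³ = 16T/[π τ_allow (1−k⁴)] = 16×4.7400×10^7/(π×57.22×0.6298) = 6.698×10^6 mm³.
d_o = 188.5 mm.

d_o = 189 mm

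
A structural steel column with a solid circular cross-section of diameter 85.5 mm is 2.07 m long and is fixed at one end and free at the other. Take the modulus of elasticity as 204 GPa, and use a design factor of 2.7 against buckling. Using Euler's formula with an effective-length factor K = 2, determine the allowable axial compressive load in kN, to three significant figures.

I = πd⁴/64 = π×85.5⁴/64 = 2.623×10^6 mm⁴.
Effective length L_e = KL = 2×2.07 m = 4140 mm.
Euler critical load P_cr = π²EI/L_e² = π²×204000×2.623×10^6/4140² = 308200 N.
P_allow = P_cr/n = 308200/2.7 = 114100 N.

P_allow = 114 kN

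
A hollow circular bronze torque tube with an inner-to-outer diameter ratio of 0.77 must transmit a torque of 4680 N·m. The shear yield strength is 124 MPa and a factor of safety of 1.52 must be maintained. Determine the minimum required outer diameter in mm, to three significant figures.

τ_allow = 124/1.52 = 81.58 MPa.
For a hollow shaft τ = 16T/[πd_o³(1−k⁴)] with k = 0.77, so 1−k⁴ = 0.6485.
d_o³ = 16T/[π τ_allow (1−k⁴)] = 16×4680000/(π×81.58×0.6485) = 450600 mm³.
d_o = 76.66 mm.

d_o = 76.7 mm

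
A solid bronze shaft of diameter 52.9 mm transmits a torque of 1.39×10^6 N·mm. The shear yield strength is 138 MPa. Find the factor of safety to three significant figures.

n = 2.89

τ = 16T/(πd³) = 16×1390000/(π×52.9³) = 47.82 MPa.
n = τ_limit/τ = 138/47.82 = 2.886.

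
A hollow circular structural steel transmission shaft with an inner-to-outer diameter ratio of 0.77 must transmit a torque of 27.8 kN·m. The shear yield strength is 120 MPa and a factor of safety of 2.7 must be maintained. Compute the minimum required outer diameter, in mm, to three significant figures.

τ_allow = 120/2.7 = 44.44 MPa.
For a hollow shaft τ = 16T/[πd_o³(1−k⁴)] with k = 0.77, so 1−k⁴ = 0.6485.
d_o³ = 16T/[π τ_allow (1−k⁴)] = 16×2.7800×10^7/(π×44.44×0.6485) = 4.913×10^6 mm³.
d_o = 170.0 mm.

d_o = 170 mm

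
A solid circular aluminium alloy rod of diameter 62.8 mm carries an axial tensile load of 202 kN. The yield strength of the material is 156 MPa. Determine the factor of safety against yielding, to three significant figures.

n = 2.39

A = πd²/4 = 3097 mm².
σ = F/A = 202000/3097 = 65.21 MPa.
n = 156/65.21 = 2.392.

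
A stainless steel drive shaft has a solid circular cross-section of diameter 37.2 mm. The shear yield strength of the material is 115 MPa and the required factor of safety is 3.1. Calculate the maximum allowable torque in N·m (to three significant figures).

τ_allow = 115/3.1 = 37.10 MPa.
For a solid shaft T_allow = τ_allow·πd³/16; πd³/16 = π×37.2³/16 = 10110 mm³.
T_allow = 37.10×10110 = 375000 N·mm = 375.0 N·m.

T_allow = 375 N·m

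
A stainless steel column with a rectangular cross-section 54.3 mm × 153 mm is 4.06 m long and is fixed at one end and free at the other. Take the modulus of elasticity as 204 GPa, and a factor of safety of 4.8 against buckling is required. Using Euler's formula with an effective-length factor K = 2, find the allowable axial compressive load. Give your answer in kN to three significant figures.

P_allow = 13.0 kN

Buckling occurs about the weak axis: I_min = h·b³/12 = 153×54.3³/12 = 2.041×10^6 mm⁴ (b = 54.3 mm is the smaller dimension).
Effective length L_e = KL = 2×4.06 m = 8120 mm.
Euler critical load P_cr = π²EI/L_e² = π²×204000×2.041×10^6/8120² = 62330 N.
P_allow = P_cr/n = 62330/4.8 = 12990 N.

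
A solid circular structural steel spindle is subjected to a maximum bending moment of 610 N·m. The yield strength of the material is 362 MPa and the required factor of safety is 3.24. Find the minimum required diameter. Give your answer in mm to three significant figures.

d = 38.2 mm

σ_allow = 362/3.24 = 111.7 MPa.
For a solid circular section σ = 32M/(πd³), so d³ = 32M/(π σ_allow) = 32×610000/(π×111.7) = 55610 mm³.
d = 38.17 mm.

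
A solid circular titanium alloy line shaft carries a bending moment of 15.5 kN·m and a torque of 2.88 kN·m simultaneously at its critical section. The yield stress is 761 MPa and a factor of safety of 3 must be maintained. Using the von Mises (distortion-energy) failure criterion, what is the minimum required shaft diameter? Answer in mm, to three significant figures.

σ_allow = σ_y/n = 761/3 = 253.7 MPa.
For a solid shaft σ_b = 32M/(πd³) and τ = 16T/(πd³), so the von Mises stress is σ' = (16/πd³)·√(4M²+3T²).
√(4M²+3T²) = √(4×(1.550×10^7)² + 3×(2.880×10^6)²) = 3.140×10^7 N·mm.
d³ = 16×3.140×10^7/(π×253.7) = 630400 mm³.
d = 85.74 mm.

d = 85.7 mm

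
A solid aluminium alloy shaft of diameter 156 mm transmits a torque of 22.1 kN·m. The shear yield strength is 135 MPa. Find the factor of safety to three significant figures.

τ = 16T/(πd³) = 16×2.2100×10^7/(π×156³) = 29.65 MPa.
n = τ_limit/τ = 135/29.65 = 4.553.

n = 4.55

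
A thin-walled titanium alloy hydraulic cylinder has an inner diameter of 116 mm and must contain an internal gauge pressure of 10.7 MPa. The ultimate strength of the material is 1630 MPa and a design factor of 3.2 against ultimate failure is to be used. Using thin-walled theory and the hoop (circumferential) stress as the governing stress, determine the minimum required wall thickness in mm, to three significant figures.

t = 1.22 mm

σ_allow = 1630/3.2 = 509.4 MPa.
Hoop stress σ_h = pD/(2t), so t = pD/(2σ_allow) = 10.7×116/(2×509.4) = 1.218 mm.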